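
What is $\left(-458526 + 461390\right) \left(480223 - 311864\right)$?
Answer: $482180176$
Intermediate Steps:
$\left(-458526 + 461390\right) \left(480223 - 311864\right) = 2864 \cdot 168359 = 482180176$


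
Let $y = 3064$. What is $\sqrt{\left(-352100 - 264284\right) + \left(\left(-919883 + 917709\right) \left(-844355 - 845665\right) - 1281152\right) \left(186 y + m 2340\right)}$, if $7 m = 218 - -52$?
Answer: $8 \sqrt{37885227889802} \approx 4.9241 \cdot 10^{7}$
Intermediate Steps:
$m = \frac{270}{7}$ ($m = \frac{218 - -52}{7} = \frac{218 + 52}{7} = \frac{1}{7} \cdot 270 = \frac{270}{7} \approx 38.571$)
$\sqrt{\left(-352100 - 264284\right) + \left(\left(-919883 + 917709\right) \left(-844355 - 845665\right) - 1281152\right) \left(186 y + m 2340\right)} = \sqrt{\left(-352100 - 264284\right) + \left(\left(-919883 + 917709\right) \left(-844355 - 845665\right) - 1281152\right) \left(186 \cdot 3064 + \frac{270}{7} \cdot 2340\right)} = \sqrt{-616384 + \left(\left(-2174\right) \left(-1690020\right) - 1281152\right) \left(569904 + \frac{631800}{7}\right)} = \sqrt{-616384 + \left(3674103480 - 1281152\right) \frac{4621128}{7}} = \sqrt{-616384 + 3672822328 \cdot \frac{4621128}{7}} = \sqrt{-616384 + 2424654585563712} = \sqrt{2424654584947328} = 8 \sqrt{37885227889802}$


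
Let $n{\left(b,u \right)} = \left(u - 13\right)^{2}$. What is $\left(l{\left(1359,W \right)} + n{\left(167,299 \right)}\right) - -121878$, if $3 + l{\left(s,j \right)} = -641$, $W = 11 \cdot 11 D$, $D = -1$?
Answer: $203030$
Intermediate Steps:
$W = -121$ ($W = 11 \cdot 11 \left(-1\right) = 121 \left(-1\right) = -121$)
$l{\left(s,j \right)} = -644$ ($l{\left(s,j \right)} = -3 - 641 = -644$)
$n{\left(b,u \right)} = \left(-13 + u\right)^{2}$
$\left(l{\left(1359,W \right)} + n{\left(167,299 \right)}\right) - -121878 = \left(-644 + \left(-13 + 299\right)^{2}\right) - -121878 = \left(-644 + 286^{2}\right) + 121878 = \left(-644 + 81796\right) + 121878 = 81152 + 121878 = 203030$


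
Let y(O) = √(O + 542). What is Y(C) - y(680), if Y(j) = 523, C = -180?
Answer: 523 - √1222 ≈ 488.04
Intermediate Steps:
y(O) = √(542 + O)
Y(C) - y(680) = 523 - √(542 + 680) = 523 - √1222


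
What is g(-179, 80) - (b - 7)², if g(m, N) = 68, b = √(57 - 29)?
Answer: -9 + 28*√7 ≈ 65.081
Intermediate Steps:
b = 2*√7 (b = √28 = 2*√7 ≈ 5.2915)
g(-179, 80) - (b - 7)² = 68 - (2*√7 - 7)² = 68 - (-7 + 2*√7)²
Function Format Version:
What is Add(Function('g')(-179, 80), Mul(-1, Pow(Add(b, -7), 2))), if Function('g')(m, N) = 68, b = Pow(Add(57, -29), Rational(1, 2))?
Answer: Add(-9, Mul(28, Pow(7, Rational(1, 2)))) ≈ 65.081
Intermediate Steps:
b = Mul(2, Pow(7, Rational(1, 2))) (b = Pow(28, Rational(1, 2)) = Mul(2, Pow(7, Rational(1, 2))) ≈ 5.2915)
Add(Function('g')(-179, 80), Mul(-1, Pow(Add(b, -7), 2))) = Add(68, Mul(-1, Pow(Add(Mul(2, Pow(7, Rational(1, 2))), -7), 2))) = Add(68, Mul(-1, Pow(Add(-7, Mul(2, Pow(7, Rational(1, 2)))), 2)))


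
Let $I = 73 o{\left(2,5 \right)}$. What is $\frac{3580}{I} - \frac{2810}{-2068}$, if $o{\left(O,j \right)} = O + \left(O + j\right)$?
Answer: $\frac{4624805}{679338} \approx 6.8078$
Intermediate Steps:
$o{\left(O,j \right)} = j + 2 O$
$I = 657$ ($I = 73 \left(5 + 2 \cdot 2\right) = 73 \left(5 + 4\right) = 73 \cdot 9 = 657$)
$\frac{3580}{I} - \frac{2810}{-2068} = \frac{3580}{657} - \frac{2810}{-2068} = 3580 \cdot \frac{1}{657} - - \frac{1405}{1034} = \frac{3580}{657} + \frac{1405}{1034} = \frac{4624805}{679338}$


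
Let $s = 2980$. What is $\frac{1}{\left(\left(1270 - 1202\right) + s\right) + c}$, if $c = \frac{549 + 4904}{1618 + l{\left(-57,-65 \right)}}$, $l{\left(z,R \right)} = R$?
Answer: $\frac{1553}{4738997} \approx 0.00032771$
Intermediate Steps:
$c = \frac{5453}{1553}$ ($c = \frac{549 + 4904}{1618 - 65} = \frac{5453}{1553} \approx 3.5113$)
$\frac{1}{\left(\left(1270 - 1202\right) + s\right) + c} = \frac{1}{\left(\left(1270 - 1202\right) + 2980\right) + \frac{5453}{1553}} = \frac{1}{\left(68 + 2980\right) + \frac{5453}{1553}} = \frac{1}{3048 + \frac{5453}{1553}} = \frac{1}{\frac{4738997}{1553}} = \frac{1553}{4738997}$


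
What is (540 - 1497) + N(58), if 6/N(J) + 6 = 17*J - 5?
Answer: -311023/325 ≈ -956.99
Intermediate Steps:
N(J) = 6/(-11 + 17*J) (N(J) = 6/(-6 + (17*J - 5)) = 6/(-6 + (-5 + 17*J)) = 6/(-11 + 17*J))
(540 - 1497) + N(58) = (540 - 1497) + 6/(-11 + 17*58) = -957 + 6/(-11 + 986) = -957 + 6/975 = -957 + 6*(1/975) = -957 + 2/325 = -311023/325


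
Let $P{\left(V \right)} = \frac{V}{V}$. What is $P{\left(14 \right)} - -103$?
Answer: $104$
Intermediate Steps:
$P{\left(V \right)} = 1$
$P{\left(14 \right)} - -103 = 1 - -103 = 1 + 103 = 104$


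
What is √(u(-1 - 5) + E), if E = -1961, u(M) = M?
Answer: I*√1967 ≈ 44.351*I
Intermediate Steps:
√(u(-1 - 5) + E) = √((-1 - 5) - 1961) = √(-6 - 1961) = √(-1967) = I*√1967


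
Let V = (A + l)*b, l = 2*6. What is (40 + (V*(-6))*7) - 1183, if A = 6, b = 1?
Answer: -1899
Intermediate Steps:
l = 12
V = 18 (V = (6 + 12)*1 = 18*1 = 18)
(40 + (V*(-6))*7) - 1183 = (40 + (18*(-6))*7) - 1183 = (40 - 108*7) - 1183 = (40 - 756) - 1183 = -716 - 1183 = -1899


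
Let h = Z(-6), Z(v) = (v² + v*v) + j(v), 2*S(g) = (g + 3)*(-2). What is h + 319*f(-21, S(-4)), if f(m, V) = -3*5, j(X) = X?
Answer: -4719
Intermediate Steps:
S(g) = -3 - g (S(g) = ((g + 3)*(-2))/2 = ((3 + g)*(-2))/2 = (-6 - 2*g)/2 = -3 - g)
Z(v) = v + 2*v² (Z(v) = (v² + v*v) + v = (v² + v²) + v = 2*v² + v = v + 2*v²)
f(m, V) = -15
h = 66 (h = -6*(1 + 2*(-6)) = -6*(1 - 12) = -6*(-11) = 66)
h + 319*f(-21, S(-4)) = 66 + 319*(-15) = 66 - 4785 = -4719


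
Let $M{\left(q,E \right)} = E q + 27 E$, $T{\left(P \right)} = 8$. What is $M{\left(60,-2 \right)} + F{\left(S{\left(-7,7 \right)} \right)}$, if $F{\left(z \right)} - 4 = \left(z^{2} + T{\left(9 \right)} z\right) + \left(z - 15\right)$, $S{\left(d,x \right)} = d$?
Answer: $-199$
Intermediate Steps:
$F{\left(z \right)} = -11 + z^{2} + 9 z$ ($F{\left(z \right)} = 4 + \left(\left(z^{2} + 8 z\right) + \left(z - 15\right)\right) = 4 + \left(\left(z^{2} + 8 z\right) + \left(-15 + z\right)\right) = 4 + \left(-15 + z^{2} + 9 z\right) = -11 + z^{2} + 9 z$)
$M{\left(q,E \right)} = 27 E + E q$
$M{\left(60,-2 \right)} + F{\left(S{\left(-7,7 \right)} \right)} = - 2 \left(27 + 60\right) + \left(-11 + \left(-7\right)^{2} + 9 \left(-7\right)\right) = \left(-2\right) 87 - 25 = -174 - 25 = -199$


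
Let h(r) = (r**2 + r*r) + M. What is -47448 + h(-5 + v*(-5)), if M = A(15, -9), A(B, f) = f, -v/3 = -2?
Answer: -45007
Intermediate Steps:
v = 6 (v = -3*(-2) = 6)
M = -9
h(r) = -9 + 2*r**2 (h(r) = (r**2 + r*r) - 9 = (r**2 + r**2) - 9 = 2*r**2 - 9 = -9 + 2*r**2)
-47448 + h(-5 + v*(-5)) = -47448 + (-9 + 2*(-5 + 6*(-5))**2) = -47448 + (-9 + 2*(-5 - 30)**2) = -47448 + (-9 + 2*(-35)**2) = -47448 + (-9 + 2*1225) = -47448 + (-9 + 2450) = -47448 + 2441 = -45007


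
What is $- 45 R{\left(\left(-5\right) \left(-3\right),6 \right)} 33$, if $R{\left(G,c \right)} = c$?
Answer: $-8910$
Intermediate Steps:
$- 45 R{\left(\left(-5\right) \left(-3\right),6 \right)} 33 = \left(-45\right) 6 \cdot 33 = \left(-270\right) 33 = -8910$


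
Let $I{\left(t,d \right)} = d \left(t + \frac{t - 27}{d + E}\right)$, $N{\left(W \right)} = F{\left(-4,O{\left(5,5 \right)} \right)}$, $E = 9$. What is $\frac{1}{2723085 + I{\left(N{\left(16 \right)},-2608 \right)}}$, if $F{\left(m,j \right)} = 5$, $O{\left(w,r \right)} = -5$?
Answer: $\frac{2599}{7043349579} \approx 3.69 \cdot 10^{-7}$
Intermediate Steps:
$N{\left(W \right)} = 5$
$I{\left(t,d \right)} = d \left(t + \frac{-27 + t}{9 + d}\right)$ ($I{\left(t,d \right)} = d \left(t + \frac{t - 27}{d + 9}\right) = d \left(t + \frac{-27 + t}{9 + d}\right)$)
$\frac{1}{2723085 + I{\left(N{\left(16 \right)},-2608 \right)}} = \frac{1}{2723085 - \frac{2608 \left(-27 + 10 \cdot 5 - 13040\right)}{9 - 2608}} = \frac{1}{2723085 - \frac{2608 \left(-27 + 50 - 13040\right)}{-2599}} = \frac{1}{2723085 - \left(- \frac{2608}{2599}\right) \left(-13017\right)} = \frac{1}{2723085 - \frac{33948336}{2599}} = \frac{1}{\frac{7043349579}{2599}} = \frac{2599}{7043349579}$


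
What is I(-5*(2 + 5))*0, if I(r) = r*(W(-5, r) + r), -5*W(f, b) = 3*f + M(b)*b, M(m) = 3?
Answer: 0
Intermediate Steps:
W(f, b) = -3*b/5 - 3*f/5 (W(f, b) = -(3*f + 3*b)/5 = -(3*b + 3*f)/5 = -3*b/5 - 3*f/5)
I(r) = r*(3 + 2*r/5) (I(r) = r*((-3*r/5 - 3/5*(-5)) + r) = r*((-3*r/5 + 3) + r) = r*((3 - 3*r/5) + r) = r*(3 + 2*r/5))
I(-5*(2 + 5))*0 = ((-5*(2 + 5))*(15 + 2*(-5*(2 + 5)))/5)*0 = ((-5*7)*(15 + 2*(-5*7))/5)*0 = ((1/5)*(-35)*(15 + 2*(-35)))*0 = ((1/5)*(-35)*(15 - 70))*0 = ((1/5)*(-35)*(-55))*0 = 385*0 = 0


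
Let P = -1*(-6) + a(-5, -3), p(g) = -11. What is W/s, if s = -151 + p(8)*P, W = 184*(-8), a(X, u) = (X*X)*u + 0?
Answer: -46/19 ≈ -2.4211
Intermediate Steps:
a(X, u) = u*X² (a(X, u) = X²*u + 0 = u*X² + 0 = u*X²)
P = -69 (P = -1*(-6) - 3*(-5)² = 6 - 3*25 = 6 - 75 = -69)
W = -1472
s = 608 (s = -151 - 11*(-69) = -151 + 759 = 608)
W/s = -1472/608 = -1472*1/608 = -46/19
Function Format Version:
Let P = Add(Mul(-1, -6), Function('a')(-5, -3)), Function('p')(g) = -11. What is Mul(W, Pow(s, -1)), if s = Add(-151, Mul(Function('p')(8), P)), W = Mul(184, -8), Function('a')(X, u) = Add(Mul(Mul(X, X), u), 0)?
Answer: Rational(-46, 19) ≈ -2.4211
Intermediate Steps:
Function('a')(X, u) = Mul(u, Pow(X, 2)) (Function('a')(X, u) = Add(Mul(Pow(X, 2), u), 0) = Add(Mul(u, Pow(X, 2)), 0) = Mul(u, Pow(X, 2)))
P = -69 (P = Add(Mul(-1, -6), Mul(-3, Pow(-5, 2))) = Add(6, Mul(-3, 25)) = Add(6, -75) = -69)
W = -1472
s = 608 (s = Add(-151, Mul(-11, -69)) = Add(-151, 759) = 608)
Mul(W, Pow(s, -1)) = Mul(-1472, Pow(608, -1)) = Mul(-1472, Rational(1, 608)) = Rational(-46, 19)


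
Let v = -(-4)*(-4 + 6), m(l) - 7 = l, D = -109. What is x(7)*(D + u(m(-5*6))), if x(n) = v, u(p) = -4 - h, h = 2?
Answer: -920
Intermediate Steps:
m(l) = 7 + l
u(p) = -6 (u(p) = -4 - 1*2 = -4 - 2 = -6)
v = 8 (v = -(-4)*2 = -1*(-8) = 8)
x(n) = 8
x(7)*(D + u(m(-5*6))) = 8*(-109 - 6) = 8*(-115) = -920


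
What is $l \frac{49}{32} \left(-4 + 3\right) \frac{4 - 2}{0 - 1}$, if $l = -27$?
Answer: $- \frac{1323}{16} \approx -82.688$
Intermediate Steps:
$l \frac{49}{32} \left(-4 + 3\right) \frac{4 - 2}{0 - 1} = - 27 \cdot \frac{49}{32} \left(-4 + 3\right) \frac{4 - 2}{0 - 1} = - 27 \cdot 49 \cdot \frac{1}{32} \left(- \frac{2}{-1}\right) = \left(-27\right) \frac{49}{32} \left(- 2 \left(-1\right)\right) = - \frac{1323 \left(\left(-1\right) \left(-2\right)\right)}{32} = \left(- \frac{1323}{32}\right) 2 = - \frac{1323}{16}$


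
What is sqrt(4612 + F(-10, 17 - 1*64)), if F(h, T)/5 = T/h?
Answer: sqrt(18542)/2 ≈ 68.084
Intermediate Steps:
F(h, T) = 5*T/h (F(h, T) = 5*(T/h) = 5*T/h)
sqrt(4612 + F(-10, 17 - 1*64)) = sqrt(4612 + 5*(17 - 1*64)/(-10)) = sqrt(4612 + 5*(17 - 64)*(-1/10)) = sqrt(4612 + 5*(-47)*(-1/10)) = sqrt(4612 + 47/2) = sqrt(9271/2) = sqrt(18542)/2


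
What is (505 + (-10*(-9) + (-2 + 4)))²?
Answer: 356409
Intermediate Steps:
(505 + (-10*(-9) + (-2 + 4)))² = (505 + (90 + 2))² = (505 + 92)² = 597² = 356409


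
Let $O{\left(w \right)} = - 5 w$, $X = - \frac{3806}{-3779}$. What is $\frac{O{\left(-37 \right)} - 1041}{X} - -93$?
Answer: $- \frac{1440433}{1903} \approx -756.93$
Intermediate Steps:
$X = \frac{3806}{3779}$ ($X = \left(-3806\right) \left(- \frac{1}{3779}\right) = \frac{3806}{3779} \approx 1.0071$)
$\frac{O{\left(-37 \right)} - 1041}{X} - -93 = \frac{\left(-5\right) \left(-37\right) - 1041}{\frac{3806}{3779}} - -93 = \left(185 - 1041\right) \frac{3779}{3806} + 93 = \left(-856\right) \frac{3779}{3806} + 93 = - \frac{1617412}{1903} + 93 = - \frac{1440433}{1903}$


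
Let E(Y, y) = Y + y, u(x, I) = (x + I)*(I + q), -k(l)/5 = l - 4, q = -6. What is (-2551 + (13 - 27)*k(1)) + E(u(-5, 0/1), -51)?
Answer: -2782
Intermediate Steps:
k(l) = 20 - 5*l (k(l) = -5*(l - 4) = -5*(-4 + l) = 20 - 5*l)
u(x, I) = (-6 + I)*(I + x) (u(x, I) = (x + I)*(I - 6) = (I + x)*(-6 + I) = (-6 + I)*(I + x))
(-2551 + (13 - 27)*k(1)) + E(u(-5, 0/1), -51) = (-2551 + (13 - 27)*(20 - 5*1)) + (((0/1)² - 0/1 - 6*(-5) + (0/1)*(-5)) - 51) = (-2551 - 14*(20 - 5)) + (((0*1)² - 0 + 30 + (0*1)*(-5)) - 51) = (-2551 - 14*15) + ((0² - 6*0 + 30 + 0*(-5)) - 51) = (-2551 - 210) + ((0 + 0 + 30 + 0) - 51) = -2761 + (30 - 51) = -2761 - 21 = -2782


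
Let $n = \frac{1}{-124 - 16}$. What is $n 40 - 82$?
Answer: $- \frac{576}{7} \approx -82.286$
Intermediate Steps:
$n = - \frac{1}{140}$ ($n = \frac{1}{-140} = - \frac{1}{140} \approx -0.0071429$)
$n 40 - 82 = \left(- \frac{1}{140}\right) 40 - 82 = - \frac{2}{7} - 82 = - \frac{576}{7}$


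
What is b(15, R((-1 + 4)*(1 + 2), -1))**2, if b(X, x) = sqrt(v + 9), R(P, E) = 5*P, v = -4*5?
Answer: -11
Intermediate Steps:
v = -20
b(X, x) = I*sqrt(11) (b(X, x) = sqrt(-20 + 9) = sqrt(-11) = I*sqrt(11))
b(15, R((-1 + 4)*(1 + 2), -1))**2 = (I*sqrt(11))**2 = -11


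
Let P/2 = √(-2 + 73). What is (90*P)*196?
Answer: 35280*√71 ≈ 2.9727e+5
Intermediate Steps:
P = 2*√71 (P = 2*√(-2 + 73) = 2*√71 ≈ 16.852)
(90*P)*196 = (90*(2*√71))*196 = (180*√71)*196 = 35280*√71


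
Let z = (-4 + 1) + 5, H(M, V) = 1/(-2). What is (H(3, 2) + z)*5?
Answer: 15/2 ≈ 7.5000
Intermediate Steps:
H(M, V) = -½
z = 2 (z = -3 + 5 = 2)
(H(3, 2) + z)*5 = (-½ + 2)*5 = (3/2)*5 = 15/2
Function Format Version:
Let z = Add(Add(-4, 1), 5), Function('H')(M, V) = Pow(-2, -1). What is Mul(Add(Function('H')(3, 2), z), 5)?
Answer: Rational(15, 2) ≈ 7.5000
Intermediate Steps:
Function('H')(M, V) = Rational(-1, 2)
z = 2 (z = Add(-3, 5) = 2)
Mul(Add(Function('H')(3, 2), z), 5) = Mul(Add(Rational(-1, 2), 2), 5) = Mul(Rational(3, 2), 5) = Rational(15, 2)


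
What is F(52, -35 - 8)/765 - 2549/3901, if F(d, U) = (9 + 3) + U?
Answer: -2070916/2984265 ≈ -0.69394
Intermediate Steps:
F(d, U) = 12 + U
F(52, -35 - 8)/765 - 2549/3901 = (12 + (-35 - 8))/765 - 2549/3901 = (12 - 43)*(1/765) - 2549*1/3901 = -31*1/765 - 2549/3901 = -31/765 - 2549/3901 = -2070916/2984265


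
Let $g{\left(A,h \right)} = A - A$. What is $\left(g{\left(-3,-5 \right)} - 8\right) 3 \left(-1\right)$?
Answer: $24$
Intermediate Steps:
$g{\left(A,h \right)} = 0$
$\left(g{\left(-3,-5 \right)} - 8\right) 3 \left(-1\right) = \left(0 - 8\right) 3 \left(-1\right) = \left(-8\right) \left(-3\right) = 24$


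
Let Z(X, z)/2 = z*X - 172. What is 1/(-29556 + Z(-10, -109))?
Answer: -1/27720 ≈ -3.6075e-5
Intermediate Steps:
Z(X, z) = -344 + 2*X*z (Z(X, z) = 2*(z*X - 172) = 2*(X*z - 172) = 2*(-172 + X*z) = -344 + 2*X*z)
1/(-29556 + Z(-10, -109)) = 1/(-29556 + (-344 + 2*(-10)*(-109))) = 1/(-29556 + (-344 + 2180)) = 1/(-29556 + 1836) = 1/(-27720) = -1/27720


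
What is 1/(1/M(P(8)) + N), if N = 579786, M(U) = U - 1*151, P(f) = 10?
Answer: 141/81749825 ≈ 1.7248e-6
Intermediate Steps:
M(U) = -151 + U (M(U) = U - 151 = -151 + U)
1/(1/M(P(8)) + N) = 1/(1/(-151 + 10) + 579786) = 1/(1/(-141) + 579786) = 1/(-1/141 + 579786) = 1/(81749825/141) = 141/81749825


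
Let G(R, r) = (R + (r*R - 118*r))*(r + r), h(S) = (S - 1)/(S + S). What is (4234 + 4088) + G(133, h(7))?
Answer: 413634/49 ≈ 8441.5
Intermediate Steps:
h(S) = (-1 + S)/(2*S) (h(S) = (-1 + S)/((2*S)) = (-1 + S)*(1/(2*S)) = (-1 + S)/(2*S))
G(R, r) = 2*r*(R - 118*r + R*r) (G(R, r) = (R + (R*r - 118*r))*(2*r) = (R + (-118*r + R*r))*(2*r) = (R - 118*r + R*r)*(2*r) = 2*r*(R - 118*r + R*r))
(4234 + 4088) + G(133, h(7)) = (4234 + 4088) + 2*((1/2)*(-1 + 7)/7)*(133 - 59*(-1 + 7)/7 + 133*((1/2)*(-1 + 7)/7)) = 8322 + 2*((1/2)*(1/7)*6)*(133 - 59*6/7 + 133*((1/2)*(1/7)*6)) = 8322 + 2*(3/7)*(133 - 118*3/7 + 133*(3/7)) = 8322 + 2*(3/7)*(133 - 354/7 + 57) = 8322 + 2*(3/7)*(976/7) = 8322 + 5856/49 = 413634/49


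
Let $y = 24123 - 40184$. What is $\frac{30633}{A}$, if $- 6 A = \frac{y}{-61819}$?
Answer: $- \frac{11362208562}{16061} \approx -7.0744 \cdot 10^{5}$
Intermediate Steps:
$y = -16061$ ($y = 24123 - 40184 = -16061$)
$A = - \frac{16061}{370914}$ ($A = - \frac{\left(-16061\right) \frac{1}{-61819}}{6} = - \frac{\left(-16061\right) \left(- \frac{1}{61819}\right)}{6} = \left(- \frac{1}{6}\right) \frac{16061}{61819} = - \frac{16061}{370914} \approx -0.043301$)
$\frac{30633}{A} = \frac{30633}{- \frac{16061}{370914}} = 30633 \left(- \frac{370914}{16061}\right) = - \frac{11362208562}{16061}$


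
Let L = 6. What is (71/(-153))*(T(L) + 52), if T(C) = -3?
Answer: -3479/153 ≈ -22.739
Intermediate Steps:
(71/(-153))*(T(L) + 52) = (71/(-153))*(-3 + 52) = (71*(-1/153))*49 = -71/153*49 = -3479/153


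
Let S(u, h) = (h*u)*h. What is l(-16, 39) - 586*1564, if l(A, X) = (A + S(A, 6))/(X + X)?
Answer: -35743952/39 ≈ -9.1651e+5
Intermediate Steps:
S(u, h) = u*h²
l(A, X) = 37*A/(2*X) (l(A, X) = (A + A*6²)/(X + X) = (A + A*36)/((2*X)) = (A + 36*A)*(1/(2*X)) = (37*A)*(1/(2*X)) = 37*A/(2*X))
l(-16, 39) - 586*1564 = (37/2)*(-16)/39 - 586*1564 = (37/2)*(-16)*(1/39) - 916504 = -296/39 - 916504 = -35743952/39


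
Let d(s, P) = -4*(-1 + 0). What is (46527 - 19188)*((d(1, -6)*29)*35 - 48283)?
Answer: -1209012597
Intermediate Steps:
d(s, P) = 4 (d(s, P) = -4*(-1) = 4)
(46527 - 19188)*((d(1, -6)*29)*35 - 48283) = (46527 - 19188)*((4*29)*35 - 48283) = 27339*(116*35 - 48283) = 27339*(4060 - 48283) = 27339*(-44223) = -1209012597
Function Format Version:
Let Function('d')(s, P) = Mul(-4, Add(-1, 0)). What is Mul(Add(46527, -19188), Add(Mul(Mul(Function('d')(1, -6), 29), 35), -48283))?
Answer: -1209012597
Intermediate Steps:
Function('d')(s, P) = 4 (Function('d')(s, P) = Mul(-4, -1) = 4)
Mul(Add(46527, -19188), Add(Mul(Mul(Function('d')(1, -6), 29), 35), -48283)) = Mul(Add(46527, -19188), Add(Mul(Mul(4, 29), 35), -48283)) = Mul(27339, Add(Mul(116, 35), -48283)) = Mul(27339, Add(4060, -48283)) = Mul(27339, -44223) = -1209012597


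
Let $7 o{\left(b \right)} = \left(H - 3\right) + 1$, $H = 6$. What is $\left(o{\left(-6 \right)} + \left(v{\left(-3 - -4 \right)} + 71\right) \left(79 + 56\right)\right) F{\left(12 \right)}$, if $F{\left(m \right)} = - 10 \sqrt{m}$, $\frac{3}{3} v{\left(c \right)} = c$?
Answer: $- \frac{1360880 \sqrt{3}}{7} \approx -3.3673 \cdot 10^{5}$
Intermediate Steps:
$v{\left(c \right)} = c$
$o{\left(b \right)} = \frac{4}{7}$ ($o{\left(b \right)} = \frac{\left(6 - 3\right) + 1}{7} = \frac{3 + 1}{7} = \frac{1}{7} \cdot 4 = \frac{4}{7}$)
$\left(o{\left(-6 \right)} + \left(v{\left(-3 - -4 \right)} + 71\right) \left(79 + 56\right)\right) F{\left(12 \right)} = \left(\frac{4}{7} + \left(\left(-3 - -4\right) + 71\right) \left(79 + 56\right)\right) \left(- 10 \sqrt{12}\right) = \left(\frac{4}{7} + \left(\left(-3 + 4\right) + 71\right) 135\right) \left(- 10 \cdot 2 \sqrt{3}\right) = \left(\frac{4}{7} + \left(1 + 71\right) 135\right) \left(- 20 \sqrt{3}\right) = \left(\frac{4}{7} + 72 \cdot 135\right) \left(- 20 \sqrt{3}\right) = \left(\frac{4}{7} + 9720\right) \left(- 20 \sqrt{3}\right) = \frac{68044 \left(- 20 \sqrt{3}\right)}{7} = - \frac{1360880 \sqrt{3}}{7}$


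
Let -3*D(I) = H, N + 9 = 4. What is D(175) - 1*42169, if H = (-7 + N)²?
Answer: -42217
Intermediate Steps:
N = -5 (N = -9 + 4 = -5)
H = 144 (H = (-7 - 5)² = (-12)² = 144)
D(I) = -48 (D(I) = -⅓*144 = -48)
D(175) - 1*42169 = -48 - 1*42169 = -48 - 42169 = -42217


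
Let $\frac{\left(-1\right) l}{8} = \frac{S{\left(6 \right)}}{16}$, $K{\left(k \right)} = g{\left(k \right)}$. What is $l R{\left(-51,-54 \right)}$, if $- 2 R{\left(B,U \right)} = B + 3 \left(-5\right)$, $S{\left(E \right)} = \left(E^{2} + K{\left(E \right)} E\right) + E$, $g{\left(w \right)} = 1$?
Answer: $-792$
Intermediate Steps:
$K{\left(k \right)} = 1$
$S{\left(E \right)} = E^{2} + 2 E$ ($S{\left(E \right)} = \left(E^{2} + 1 E\right) + E = \left(E^{2} + E\right) + E = \left(E + E^{2}\right) + E = E^{2} + 2 E$)
$R{\left(B,U \right)} = \frac{15}{2} - \frac{B}{2}$ ($R{\left(B,U \right)} = - \frac{B + 3 \left(-5\right)}{2} = - \frac{B - 15}{2} = - \frac{-15 + B}{2} = \frac{15}{2} - \frac{B}{2}$)
$l = -24$ ($l = - 8 \frac{6 \left(2 + 6\right)}{16} = - 8 \cdot 6 \cdot 8 \cdot \frac{1}{16} = - 8 \cdot 48 \cdot \frac{1}{16} = \left(-8\right) 3 = -24$)
$l R{\left(-51,-54 \right)} = - 24 \left(\frac{15}{2} - - \frac{51}{2}\right) = - 24 \left(\frac{15}{2} + \frac{51}{2}\right) = \left(-24\right) 33 = -792$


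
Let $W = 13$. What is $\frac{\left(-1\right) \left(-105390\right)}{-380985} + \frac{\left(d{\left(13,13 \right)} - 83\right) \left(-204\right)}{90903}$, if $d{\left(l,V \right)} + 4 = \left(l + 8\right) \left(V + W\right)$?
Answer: $- \frac{1005648414}{769615099} \approx -1.3067$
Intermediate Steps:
$d{\left(l,V \right)} = -4 + \left(8 + l\right) \left(13 + V\right)$ ($d{\left(l,V \right)} = -4 + \left(l + 8\right) \left(V + 13\right) = -4 + \left(8 + l\right) \left(13 + V\right)$)
$\frac{\left(-1\right) \left(-105390\right)}{-380985} + \frac{\left(d{\left(13,13 \right)} - 83\right) \left(-204\right)}{90903} = \frac{\left(-1\right) \left(-105390\right)}{-380985} + \frac{\left(\left(100 + 8 \cdot 13 + 13 \cdot 13 + 13 \cdot 13\right) - 83\right) \left(-204\right)}{90903} = 105390 \left(- \frac{1}{380985}\right) + \left(\left(100 + 104 + 169 + 169\right) - 83\right) \left(-204\right) \frac{1}{90903} = - \frac{7026}{25399} + \left(542 - 83\right) \left(-204\right) \frac{1}{90903} = - \frac{7026}{25399} + 459 \left(-204\right) \frac{1}{90903} = - \frac{7026}{25399} - \frac{31212}{30301} = - \frac{1005648414}{769615099}$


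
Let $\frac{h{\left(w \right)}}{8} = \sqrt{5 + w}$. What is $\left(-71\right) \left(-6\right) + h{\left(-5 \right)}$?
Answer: $426$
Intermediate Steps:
$h{\left(w \right)} = 8 \sqrt{5 + w}$
$\left(-71\right) \left(-6\right) + h{\left(-5 \right)} = \left(-71\right) \left(-6\right) + 8 \sqrt{5 - 5} = 426 + 8 \sqrt{0} = 426 + 8 \cdot 0 = 426 + 0 = 426$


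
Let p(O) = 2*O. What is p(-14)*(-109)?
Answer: 3052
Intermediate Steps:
p(-14)*(-109) = (2*(-14))*(-109) = -28*(-109) = 3052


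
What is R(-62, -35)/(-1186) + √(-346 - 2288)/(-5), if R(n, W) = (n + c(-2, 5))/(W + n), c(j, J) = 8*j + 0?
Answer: -39/57521 - I*√2634/5 ≈ -0.00067801 - 10.264*I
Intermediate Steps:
c(j, J) = 8*j
R(n, W) = (-16 + n)/(W + n) (R(n, W) = (n + 8*(-2))/(W + n) = (n - 16)/(W + n) = (-16 + n)/(W + n))
R(-62, -35)/(-1186) + √(-346 - 2288)/(-5) = ((-16 - 62)/(-35 - 62))/(-1186) + √(-346 - 2288)/(-5) = (-78/(-97))*(-1/1186) + √(-2634)*(-⅕) = -1/97*(-78)*(-1/1186) + (I*√2634)*(-⅕) = (78/97)*(-1/1186) - I*√2634/5 = -39/57521 - I*√2634/5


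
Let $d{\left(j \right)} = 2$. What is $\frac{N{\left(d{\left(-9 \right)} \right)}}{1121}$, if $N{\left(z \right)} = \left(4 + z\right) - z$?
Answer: $\frac{4}{1121} \approx 0.0035682$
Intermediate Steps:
$N{\left(z \right)} = 4$
$\frac{N{\left(d{\left(-9 \right)} \right)}}{1121} = \frac{4}{1121}$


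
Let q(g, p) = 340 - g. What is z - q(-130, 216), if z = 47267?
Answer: 46797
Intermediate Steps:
z - q(-130, 216) = 47267 - (340 - 1*(-130)) = 47267 - (340 + 130) = 47267 - 1*470 = 47267 - 470 = 46797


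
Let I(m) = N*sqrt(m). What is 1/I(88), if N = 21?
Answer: sqrt(22)/924 ≈ 0.0050762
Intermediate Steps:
I(m) = 21*sqrt(m)
1/I(88) = 1/(21*sqrt(88)) = 1/(21*(2*sqrt(22))) = 1/(42*sqrt(22)) = sqrt(22)/924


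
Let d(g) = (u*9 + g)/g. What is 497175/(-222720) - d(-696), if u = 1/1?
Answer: -47801/14848 ≈ -3.2194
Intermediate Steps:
u = 1
d(g) = (9 + g)/g (d(g) = (1*9 + g)/g = (9 + g)/g)
497175/(-222720) - d(-696) = 497175/(-222720) - (9 - 696)/(-696) = 497175*(-1/222720) - (-1)*(-687)/696 = -33145/14848 - 1*229/232 = -33145/14848 - 229/232 = -47801/14848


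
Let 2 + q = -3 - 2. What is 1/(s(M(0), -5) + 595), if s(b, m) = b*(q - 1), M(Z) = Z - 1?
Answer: 1/603 ≈ 0.0016584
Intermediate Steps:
q = -7 (q = -2 + (-3 - 2) = -2 - 5 = -7)
M(Z) = -1 + Z
s(b, m) = -8*b (s(b, m) = b*(-7 - 1) = b*(-8) = -8*b)
1/(s(M(0), -5) + 595) = 1/(-8*(-1 + 0) + 595) = 1/(-8*(-1) + 595) = 1/(8 + 595) = 1/603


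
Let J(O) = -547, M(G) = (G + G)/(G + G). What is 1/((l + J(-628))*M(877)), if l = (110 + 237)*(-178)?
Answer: -1/62313 ≈ -1.6048e-5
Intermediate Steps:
M(G) = 1 (M(G) = (2*G)/((2*G)) = (2*G)*(1/(2*G)) = 1)
l = -61766 (l = 347*(-178) = -61766)
1/((l + J(-628))*M(877)) = 1/(-61766 - 547*1) = 1/(-62313) = -1/62313*1 = -1/62313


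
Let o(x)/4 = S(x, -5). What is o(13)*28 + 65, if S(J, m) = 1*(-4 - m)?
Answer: 177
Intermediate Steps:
S(J, m) = -4 - m
o(x) = 4 (o(x) = 4*(-4 - 1*(-5)) = 4*(-4 + 5) = 4*1 = 4)
o(13)*28 + 65 = 4*28 + 65 = 112 + 65 = 177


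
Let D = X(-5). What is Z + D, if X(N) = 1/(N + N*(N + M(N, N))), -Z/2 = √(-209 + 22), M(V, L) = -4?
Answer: 1/40 - 2*I*√187 ≈ 0.025 - 27.35*I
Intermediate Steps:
Z = -2*I*√187 (Z = -2*√(-209 + 22) = -2*I*√187 ≈ -27.35*I)
X(N) = 1/(N + N*(-4 + N)) (X(N) = 1/(N + N*(N - 4)) = 1/(N + N*(-4 + N)))
D = 1/40 (D = 1/((-5)*(-3 - 5)) = -⅕/(-8) = -⅕*(-⅛) = 1/40 ≈ 0.025000)
Z + D = -2*I*√187 + 1/40 = 1/40 - 2*I*√187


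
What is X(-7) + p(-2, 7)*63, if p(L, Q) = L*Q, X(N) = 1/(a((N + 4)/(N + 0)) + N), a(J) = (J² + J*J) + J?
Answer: -268177/304 ≈ -882.16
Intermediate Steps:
a(J) = J + 2*J² (a(J) = (J² + J²) + J = 2*J² + J = J + 2*J²)
X(N) = 1/(N + (1 + 2*(4 + N)/N)*(4 + N)/N) (X(N) = 1/(((N + 4)/(N + 0))*(1 + 2*((N + 4)/(N + 0))) + N) = 1/(((4 + N)/N)*(1 + 2*((4 + N)/N)) + N) = 1/(((4 + N)/N)*(1 + 2*(4 + N)/N) + N) = 1/((1 + 2*(4 + N)/N)*(4 + N)/N + N) = 1/(N + (1 + 2*(4 + N)/N)*(4 + N)/N))
X(-7) + p(-2, 7)*63 = (-7)²/((-7)³ + (4 - 7)*(8 + 3*(-7))) - 2*7*63 = 49/(-343 - 3*(8 - 21)) - 14*63 = 49/(-343 - 3*(-13)) - 882 = 49/(-343 + 39) - 882 = 49/(-304) - 882 = 49*(-1/304) - 882 = -49/304 - 882 = -268177/304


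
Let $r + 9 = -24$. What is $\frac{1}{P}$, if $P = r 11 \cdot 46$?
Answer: $- \frac{1}{16698} \approx -5.9887 \cdot 10^{-5}$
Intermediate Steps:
$r = -33$ ($r = -9 - 24 = -33$)
$P = -16698$ ($P = \left(-33\right) 11 \cdot 46 = \left(-363\right) 46 = -16698$)
$\frac{1}{P} = \frac{1}{-16698} = - \frac{1}{16698}$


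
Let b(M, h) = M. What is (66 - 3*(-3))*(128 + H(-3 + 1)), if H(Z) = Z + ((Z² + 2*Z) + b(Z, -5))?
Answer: 9300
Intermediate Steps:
H(Z) = Z² + 4*Z (H(Z) = Z + ((Z² + 2*Z) + Z) = Z + (Z² + 3*Z) = Z² + 4*Z)
(66 - 3*(-3))*(128 + H(-3 + 1)) = (66 - 3*(-3))*(128 + (-3 + 1)*(4 + (-3 + 1))) = (66 - 1*(-9))*(128 - 2*(4 - 2)) = (66 + 9)*(128 - 2*2) = 75*(128 - 4) = 75*124 = 9300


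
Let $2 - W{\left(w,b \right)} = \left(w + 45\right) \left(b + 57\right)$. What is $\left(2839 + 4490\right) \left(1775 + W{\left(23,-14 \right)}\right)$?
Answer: $-8406363$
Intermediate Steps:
$W{\left(w,b \right)} = 2 - \left(45 + w\right) \left(57 + b\right)$ ($W{\left(w,b \right)} = 2 - \left(w + 45\right) \left(b + 57\right) = 2 - \left(45 + w\right) \left(57 + b\right)$)
$\left(2839 + 4490\right) \left(1775 + W{\left(23,-14 \right)}\right) = \left(2839 + 4490\right) \left(1775 - \left(3244 - 322\right)\right) = 7329 \left(1775 + \left(-2563 - 1311 + 630 + 322\right)\right) = 7329 \left(1775 - 2922\right) = 7329 \left(-1147\right) = -8406363$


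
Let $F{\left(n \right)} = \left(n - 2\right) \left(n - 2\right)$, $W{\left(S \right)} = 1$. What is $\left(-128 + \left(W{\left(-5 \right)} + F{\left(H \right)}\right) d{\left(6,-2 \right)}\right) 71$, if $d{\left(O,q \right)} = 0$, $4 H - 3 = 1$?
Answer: $-9088$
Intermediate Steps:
$H = 1$ ($H = \frac{3}{4} + \frac{1}{4} \cdot 1 = \frac{3}{4} + \frac{1}{4} = 1$)
$F{\left(n \right)} = \left(-2 + n\right)^{2}$ ($F{\left(n \right)} = \left(-2 + n\right) \left(-2 + n\right) = \left(-2 + n\right)^{2}$)
$\left(-128 + \left(W{\left(-5 \right)} + F{\left(H \right)}\right) d{\left(6,-2 \right)}\right) 71 = \left(-128 + \left(1 + \left(-2 + 1\right)^{2}\right) 0\right) 71 = \left(-128 + \left(1 + \left(-1\right)^{2}\right) 0\right) 71 = \left(-128 + \left(1 + 1\right) 0\right) 71 = \left(-128 + 2 \cdot 0\right) 71 = \left(-128 + 0\right) 71 = \left(-128\right) 71 = -9088$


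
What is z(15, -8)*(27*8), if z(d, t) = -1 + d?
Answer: 3024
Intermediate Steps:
z(15, -8)*(27*8) = (-1 + 15)*(27*8) = 14*216 = 3024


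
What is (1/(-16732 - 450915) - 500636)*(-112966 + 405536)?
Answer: -68496758586347010/467647 ≈ -1.4647e+11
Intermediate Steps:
(1/(-16732 - 450915) - 500636)*(-112966 + 405536) = (1/(-467647) - 500636)*292570 = (-1/467647 - 500636)*292570 = -234120923493/467647*292570 = -68496758586347010/467647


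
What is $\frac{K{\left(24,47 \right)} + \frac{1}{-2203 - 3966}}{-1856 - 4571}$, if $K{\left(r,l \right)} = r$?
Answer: $- \frac{148055}{39648163} \approx -0.0037342$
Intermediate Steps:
$\frac{K{\left(24,47 \right)} + \frac{1}{-2203 - 3966}}{-1856 - 4571} = \frac{24 + \frac{1}{-2203 - 3966}}{-1856 - 4571} = \frac{24 + \frac{1}{-6169}}{-6427} = \left(24 - \frac{1}{6169}\right) \left(- \frac{1}{6427}\right) = \frac{148055}{6169} \left(- \frac{1}{6427}\right) = - \frac{148055}{39648163}$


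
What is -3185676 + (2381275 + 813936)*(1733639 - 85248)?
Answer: 5266953869825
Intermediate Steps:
-3185676 + (2381275 + 813936)*(1733639 - 85248) = -3185676 + 3195211*1648391 = -3185676 + 5266957055501 = 5266953869825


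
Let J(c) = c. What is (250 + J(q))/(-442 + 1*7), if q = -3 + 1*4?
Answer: -251/435 ≈ -0.57701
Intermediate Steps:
q = 1 (q = -3 + 4 = 1)
(250 + J(q))/(-442 + 1*7) = (250 + 1)/(-442 + 1*7) = 251/(-442 + 7) = 251/(-435) = 251*(-1/435) = -251/435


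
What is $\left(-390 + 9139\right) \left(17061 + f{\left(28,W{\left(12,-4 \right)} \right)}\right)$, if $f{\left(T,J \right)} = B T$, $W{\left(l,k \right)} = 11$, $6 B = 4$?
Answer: $\frac{448290011}{3} \approx 1.4943 \cdot 10^{8}$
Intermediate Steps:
$B = \frac{2}{3}$ ($B = \frac{1}{6} \cdot 4 = \frac{2}{3} \approx 0.66667$)
$f{\left(T,J \right)} = \frac{2 T}{3}$
$\left(-390 + 9139\right) \left(17061 + f{\left(28,W{\left(12,-4 \right)} \right)}\right) = \left(-390 + 9139\right) \left(17061 + \frac{2}{3} \cdot 28\right) = 8749 \left(17061 + \frac{56}{3}\right) = 8749 \cdot \frac{51239}{3} = \frac{448290011}{3}$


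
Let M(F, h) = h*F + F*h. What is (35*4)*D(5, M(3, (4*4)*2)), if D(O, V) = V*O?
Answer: 134400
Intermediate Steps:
M(F, h) = 2*F*h (M(F, h) = F*h + F*h = 2*F*h)
D(O, V) = O*V
(35*4)*D(5, M(3, (4*4)*2)) = (35*4)*(5*(2*3*((4*4)*2))) = 140*(5*(2*3*(16*2))) = 140*(5*(2*3*32)) = 140*(5*192) = 140*960 = 134400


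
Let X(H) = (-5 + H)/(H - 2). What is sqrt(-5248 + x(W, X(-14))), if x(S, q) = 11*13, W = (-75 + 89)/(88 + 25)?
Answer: I*sqrt(5105) ≈ 71.449*I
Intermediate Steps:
X(H) = (-5 + H)/(-2 + H)
W = 14/113 ≈ 0.12389
x(S, q) = 143
sqrt(-5248 + x(W, X(-14))) = sqrt(-5248 + 143) = sqrt(-5105) = I*sqrt(5105)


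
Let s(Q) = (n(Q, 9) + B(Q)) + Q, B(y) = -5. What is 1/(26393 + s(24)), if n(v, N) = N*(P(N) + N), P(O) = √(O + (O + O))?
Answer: 8831/233958954 - 3*√3/77986318 ≈ 3.7679e-5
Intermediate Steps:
P(O) = √3*√O (P(O) = √(O + 2*O) = √(3*O) = √3*√O)
n(v, N) = N*(N + √3*√N) (n(v, N) = N*(√3*√N + N) = N*(N + √3*√N))
s(Q) = 76 + Q + 27*√3 (s(Q) = (9*(9 + √3*√9) - 5) + Q = (9*(9 + √3*3) - 5) + Q = (9*(9 + 3*√3) - 5) + Q = ((81 + 27*√3) - 5) + Q = (76 + 27*√3) + Q = 76 + Q + 27*√3)
1/(26393 + s(24)) = 1/(26393 + (76 + 24 + 27*√3)) = 1/(26393 + (100 + 27*√3)) = 1/(26493 + 27*√3)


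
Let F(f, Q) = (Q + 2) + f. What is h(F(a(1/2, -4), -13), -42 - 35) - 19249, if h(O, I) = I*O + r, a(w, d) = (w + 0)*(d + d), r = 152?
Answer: -17942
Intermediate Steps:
a(w, d) = 2*d*w (a(w, d) = w*(2*d) = 2*d*w)
F(f, Q) = 2 + Q + f (F(f, Q) = (2 + Q) + f = 2 + Q + f)
h(O, I) = 152 + I*O (h(O, I) = I*O + 152 = 152 + I*O)
h(F(a(1/2, -4), -13), -42 - 35) - 19249 = (152 + (-42 - 35)*(2 - 13 + 2*(-4)/2)) - 19249 = (152 - 77*(2 - 13 + 2*(-4)*(½))) - 19249 = (152 - 77*(2 - 13 - 4)) - 19249 = (152 - 77*(-15)) - 19249 = (152 + 1155) - 19249 = 1307 - 19249 = -17942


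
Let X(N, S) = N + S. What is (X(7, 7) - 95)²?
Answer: 6561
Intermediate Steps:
(X(7, 7) - 95)² = ((7 + 7) - 95)² = (14 - 95)² = (-81)² = 6561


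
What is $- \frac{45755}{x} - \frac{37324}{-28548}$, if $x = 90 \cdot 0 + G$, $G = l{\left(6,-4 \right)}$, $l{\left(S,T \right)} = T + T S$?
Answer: $\frac{326814703}{199836} \approx 1635.4$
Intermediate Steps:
$l{\left(S,T \right)} = T + S T$
$G = -28$ ($G = - 4 \left(1 + 6\right) = \left(-4\right) 7 = -28$)
$x = -28$ ($x = 90 \cdot 0 - 28 = 0 - 28 = -28$)
$- \frac{45755}{x} - \frac{37324}{-28548} = - \frac{45755}{-28} - \frac{37324}{-28548} = \left(-45755\right) \left(- \frac{1}{28}\right) - - \frac{9331}{7137} = \frac{45755}{28} + \frac{9331}{7137} = \frac{326814703}{199836}$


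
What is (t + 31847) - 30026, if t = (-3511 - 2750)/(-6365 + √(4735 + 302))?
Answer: 73805261613/40508188 + 6261*√5037/40508188 ≈ 1822.0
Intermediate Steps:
t = -6261/(-6365 + √5037) ≈ 0.99475
(t + 31847) - 30026 = ((39851265/40508188 + 6261*√5037/40508188) + 31847) - 30026 = (1290104114501/40508188 + 6261*√5037/40508188) - 30026 = 73805261613/40508188 + 6261*√5037/40508188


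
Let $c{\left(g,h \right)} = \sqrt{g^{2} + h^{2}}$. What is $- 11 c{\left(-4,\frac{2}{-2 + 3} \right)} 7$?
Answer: $- 154 \sqrt{5} \approx -344.35$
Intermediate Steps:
$- 11 c{\left(-4,\frac{2}{-2 + 3} \right)} 7 = - 11 \sqrt{\left(-4\right)^{2} + \left(\frac{2}{-2 + 3}\right)^{2}} \cdot 7 = - 11 \sqrt{16 + \left(\frac{2}{1}\right)^{2}} \cdot 7 = - 11 \sqrt{16 + \left(2 \cdot 1\right)^{2}} \cdot 7 = - 11 \sqrt{16 + 2^{2}} \cdot 7 = - 11 \sqrt{16 + 4} \cdot 7 = - 11 \sqrt{20} \cdot 7 = - 11 \cdot 2 \sqrt{5} \cdot 7 = - 22 \sqrt{5} \cdot 7 = - 154 \sqrt{5}$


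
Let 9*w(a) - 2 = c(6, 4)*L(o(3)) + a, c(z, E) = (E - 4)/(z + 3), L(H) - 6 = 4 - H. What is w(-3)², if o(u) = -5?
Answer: 1/81 ≈ 0.012346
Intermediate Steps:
L(H) = 10 - H (L(H) = 6 + (4 - H) = 10 - H)
c(z, E) = (-4 + E)/(3 + z)
w(a) = 2/9 + a/9 (w(a) = 2/9 + (((-4 + 4)/(3 + 6))*(10 - 1*(-5)) + a)/9 = 2/9 + ((0/9)*(10 + 5) + a)/9 = 2/9 + (((⅑)*0)*15 + a)/9 = 2/9 + (0*15 + a)/9 = 2/9 + (0 + a)/9 = 2/9 + a/9)
w(-3)² = (2/9 + (⅑)*(-3))² = (2/9 - ⅓)² = (-⅑)² = 1/81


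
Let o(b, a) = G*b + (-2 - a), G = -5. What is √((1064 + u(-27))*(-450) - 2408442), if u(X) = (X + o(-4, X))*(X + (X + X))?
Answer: I*√2231142 ≈ 1493.7*I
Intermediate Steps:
o(b, a) = -2 - a - 5*b (o(b, a) = -5*b + (-2 - a) = -2 - a - 5*b)
u(X) = 54*X (u(X) = (X + (-2 - X - 5*(-4)))*(X + (X + X)) = (X + (-2 - X + 20))*(X + 2*X) = (X + (18 - X))*(3*X) = 18*(3*X) = 54*X)
√((1064 + u(-27))*(-450) - 2408442) = √((1064 + 54*(-27))*(-450) - 2408442) = √((1064 - 1458)*(-450) - 2408442) = √(-394*(-450) - 2408442) = √(177300 - 2408442) = √(-2231142) = I*√2231142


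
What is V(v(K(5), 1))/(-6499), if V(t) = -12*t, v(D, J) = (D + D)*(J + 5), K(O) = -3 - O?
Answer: -1152/6499 ≈ -0.17726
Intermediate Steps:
v(D, J) = 2*D*(5 + J) (v(D, J) = (2*D)*(5 + J) = 2*D*(5 + J))
V(v(K(5), 1))/(-6499) = -24*(-3 - 1*5)*(5 + 1)/(-6499) = -24*(-3 - 5)*6*(-1/6499) = -24*(-8)*6*(-1/6499) = -12*(-96)*(-1/6499) = 1152*(-1/6499) = -1152/6499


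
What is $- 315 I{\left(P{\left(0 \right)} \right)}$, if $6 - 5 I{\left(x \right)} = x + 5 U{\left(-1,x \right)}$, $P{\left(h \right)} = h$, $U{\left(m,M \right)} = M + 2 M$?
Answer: $-378$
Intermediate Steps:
$U{\left(m,M \right)} = 3 M$
$I{\left(x \right)} = \frac{6}{5} - \frac{16 x}{5}$ ($I{\left(x \right)} = \frac{6}{5} - \frac{x + 5 \cdot 3 x}{5} = \frac{6}{5} - \frac{x + 15 x}{5} = \frac{6}{5} - \frac{16 x}{5}$)
$- 315 I{\left(P{\left(0 \right)} \right)} = - 315 \left(\frac{6}{5} - 0\right) = - 315 \left(\frac{6}{5} + 0\right) = \left(-315\right) \frac{6}{5} = -378$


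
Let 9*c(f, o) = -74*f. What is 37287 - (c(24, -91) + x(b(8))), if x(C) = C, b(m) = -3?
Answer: 112462/3 ≈ 37487.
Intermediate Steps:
c(f, o) = -74*f/9 (c(f, o) = (-74*f)/9 = -74*f/9)
37287 - (c(24, -91) + x(b(8))) = 37287 - (-74/9*24 - 3) = 37287 - (-592/3 - 3) = 37287 - 1*(-601/3) = 37287 + 601/3 = 112462/3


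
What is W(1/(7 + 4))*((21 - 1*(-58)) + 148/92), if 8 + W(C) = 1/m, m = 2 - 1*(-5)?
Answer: -101970/161 ≈ -633.35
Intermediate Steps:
m = 7 (m = 2 + 5 = 7)
W(C) = -55/7 (W(C) = -8 + 1/7 = -55/7)
W(1/(7 + 4))*((21 - 1*(-58)) + 148/92) = -55*((21 - 1*(-58)) + 148/92)/7 = -55*((21 + 58) + 148*(1/92))/7 = -55*(79 + 37/23)/7 = -55/7*1854/23 = -101970/161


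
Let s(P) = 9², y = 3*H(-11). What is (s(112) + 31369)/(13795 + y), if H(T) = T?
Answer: 15725/6881 ≈ 2.2853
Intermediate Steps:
y = -33 (y = 3*(-11) = -33)
s(P) = 81
(s(112) + 31369)/(13795 + y) = (81 + 31369)/(13795 - 33) = 31450/13762 = 31450*(1/13762) = 15725/6881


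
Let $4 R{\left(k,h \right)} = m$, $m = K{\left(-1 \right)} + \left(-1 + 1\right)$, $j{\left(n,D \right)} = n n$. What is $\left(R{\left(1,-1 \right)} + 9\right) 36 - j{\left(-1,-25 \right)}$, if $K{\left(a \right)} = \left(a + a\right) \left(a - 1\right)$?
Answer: $359$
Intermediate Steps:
$K{\left(a \right)} = 2 a \left(-1 + a\right)$
$j{\left(n,D \right)} = n^{2}$
$m = 4$ ($m = 2 \left(-1\right) \left(-1 - 1\right) + \left(-1 + 1\right) = 2 \left(-1\right) \left(-2\right) + 0 = 4 + 0 = 4$)
$R{\left(k,h \right)} = 1$ ($R{\left(k,h \right)} = \frac{1}{4} \cdot 4 = 1$)
$\left(R{\left(1,-1 \right)} + 9\right) 36 - j{\left(-1,-25 \right)} = \left(1 + 9\right) 36 - \left(-1\right)^{2} = 10 \cdot 36 - 1 = 360 - 1 = 359$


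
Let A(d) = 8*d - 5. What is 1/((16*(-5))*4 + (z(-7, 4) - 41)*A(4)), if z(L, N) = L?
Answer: -1/1616 ≈ -0.00061881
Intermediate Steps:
A(d) = -5 + 8*d
1/((16*(-5))*4 + (z(-7, 4) - 41)*A(4)) = 1/((16*(-5))*4 + (-7 - 41)*(-5 + 8*4)) = 1/(-80*4 - 48*(-5 + 32)) = 1/(-320 - 48*27) = 1/(-320 - 1296) = 1/(-1616) = -1/1616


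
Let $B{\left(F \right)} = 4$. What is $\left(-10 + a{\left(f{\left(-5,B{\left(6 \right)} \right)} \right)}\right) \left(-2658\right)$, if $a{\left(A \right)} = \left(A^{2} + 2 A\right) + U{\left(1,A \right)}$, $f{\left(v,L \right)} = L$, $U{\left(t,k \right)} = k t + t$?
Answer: $-50502$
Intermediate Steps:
$U{\left(t,k \right)} = t + k t$
$a{\left(A \right)} = 1 + A^{2} + 3 A$ ($a{\left(A \right)} = \left(A^{2} + 2 A\right) + 1 \left(1 + A\right) = \left(A^{2} + 2 A\right) + \left(1 + A\right) = 1 + A^{2} + 3 A$)
$\left(-10 + a{\left(f{\left(-5,B{\left(6 \right)} \right)} \right)}\right) \left(-2658\right) = \left(-10 + \left(1 + 4^{2} + 3 \cdot 4\right)\right) \left(-2658\right) = \left(-10 + \left(1 + 16 + 12\right)\right) \left(-2658\right) = \left(-10 + 29\right) \left(-2658\right) = 19 \left(-2658\right) = -50502$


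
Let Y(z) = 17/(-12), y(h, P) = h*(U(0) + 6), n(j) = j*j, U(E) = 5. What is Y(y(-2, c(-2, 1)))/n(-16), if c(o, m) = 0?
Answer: -17/3072 ≈ -0.0055339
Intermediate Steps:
n(j) = j**2
y(h, P) = 11*h (y(h, P) = h*(5 + 6) = h*11 = 11*h)
Y(z) = -17/12 (Y(z) = 17*(-1/12) = -17/12)
Y(y(-2, c(-2, 1)))/n(-16) = -17/(12*((-16)**2)) = -17/12/256 = -17/12*1/256 = -17/3072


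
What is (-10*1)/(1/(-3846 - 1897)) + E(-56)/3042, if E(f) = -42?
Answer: 29117003/507 ≈ 57430.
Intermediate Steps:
(-10*1)/(1/(-3846 - 1897)) + E(-56)/3042 = (-10*1)/(1/(-3846 - 1897)) - 42/3042 = -10/(1/(-5743)) - 42*1/3042 = -10/(-1/5743) - 7/507 = -10*(-5743) - 7/507 = 57430 - 7/507 = 29117003/507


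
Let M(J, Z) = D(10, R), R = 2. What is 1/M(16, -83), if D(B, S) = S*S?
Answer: ¼ ≈ 0.25000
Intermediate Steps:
D(B, S) = S²
M(J, Z) = 4 (M(J, Z) = 2² = 4)
1/M(16, -83) = 1/4 = ¼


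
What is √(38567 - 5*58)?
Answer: 3*√4253 ≈ 195.65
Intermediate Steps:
√(38567 - 5*58) = √(38567 - 290) = √38277 = 3*√4253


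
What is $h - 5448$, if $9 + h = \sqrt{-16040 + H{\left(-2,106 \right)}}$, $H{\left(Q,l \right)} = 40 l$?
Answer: $-5457 + 10 i \sqrt{118} \approx -5457.0 + 108.63 i$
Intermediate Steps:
$h = -9 + 10 i \sqrt{118}$ ($h = -9 + \sqrt{-16040 + 40 \cdot 106} = -9 + \sqrt{-16040 + 4240} = -9 + \sqrt{-11800} = -9 + 10 i \sqrt{118} \approx -9.0 + 108.63 i$)
$h - 5448 = \left(-9 + 10 i \sqrt{118}\right) - 5448 = -5457 + 10 i \sqrt{118}$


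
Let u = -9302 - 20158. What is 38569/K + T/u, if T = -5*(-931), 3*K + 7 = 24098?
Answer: 659316923/141944172 ≈ 4.6449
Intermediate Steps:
K = 24091/3 (K = -7/3 + (⅓)*24098 = -7/3 + 24098/3 = 24091/3 ≈ 8030.3)
u = -29460
T = 4655
38569/K + T/u = 38569/(24091/3) + 4655/(-29460) = 38569*(3/24091) + 4655*(-1/29460) = 115707/24091 - 931/5892 = 659316923/141944172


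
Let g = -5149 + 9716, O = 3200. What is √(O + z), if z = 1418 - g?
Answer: √51 ≈ 7.1414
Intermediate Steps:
g = 4567
z = -3149 (z = 1418 - 1*4567 = 1418 - 4567 = -3149)
√(O + z) = √(3200 - 3149) = √51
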